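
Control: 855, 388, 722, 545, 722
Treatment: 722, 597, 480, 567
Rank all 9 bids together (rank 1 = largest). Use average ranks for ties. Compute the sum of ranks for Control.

Sorted (descending): 855, 722, 722, 722, 597, 567, 545, 480, 388
The 3 values of 722 occupy positions 2–4 → average rank 3.
Control values → pooled ranks: 855→1, 388→9, 722→3, 545→7, 722→3
Rank sum = 1 + 9 + 3 + 7 + 3 = 23

23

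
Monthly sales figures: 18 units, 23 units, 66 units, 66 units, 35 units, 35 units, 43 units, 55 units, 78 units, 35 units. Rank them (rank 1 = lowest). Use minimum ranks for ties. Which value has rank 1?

Sorted (ascending): 18, 23, 35, 35, 35, 43, 55, 66, 66, 78
The 3 values of 35 occupy positions 3–5 → each gets rank 3.
The 2 values of 66 occupy positions 8–9 → each gets rank 8.
Rank 1 → value 18.

18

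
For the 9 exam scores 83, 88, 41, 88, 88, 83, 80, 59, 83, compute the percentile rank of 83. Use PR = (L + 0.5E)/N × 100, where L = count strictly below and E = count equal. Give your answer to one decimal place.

N = 9.
Strictly below 83: 3. Equal to 83: 3.
PR = (3 + 0.5·3)/9 × 100 = 50.0

50.0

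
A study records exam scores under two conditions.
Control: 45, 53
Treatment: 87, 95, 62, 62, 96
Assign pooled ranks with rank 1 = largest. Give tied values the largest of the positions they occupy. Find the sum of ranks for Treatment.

16

Sorted (descending): 96, 95, 87, 62, 62, 53, 45
The 2 values of 62 occupy positions 4–5 → each gets rank 5.
Treatment values → pooled ranks: 87→3, 95→2, 62→5, 62→5, 96→1
Rank sum = 3 + 2 + 5 + 5 + 1 = 16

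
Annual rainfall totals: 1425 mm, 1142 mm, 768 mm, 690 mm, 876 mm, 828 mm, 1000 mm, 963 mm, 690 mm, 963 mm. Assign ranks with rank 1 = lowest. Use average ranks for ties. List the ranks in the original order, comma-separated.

Sorted (ascending): 690, 690, 768, 828, 876, 963, 963, 1000, 1142, 1425
The 2 values of 690 occupy positions 1–2 → average rank (1+2)/2 = 1.5.
The 2 values of 963 occupy positions 6–7 → average rank (6+7)/2 = 6.5.

10, 9, 3, 1.5, 5, 4, 8, 6.5, 1.5, 6.5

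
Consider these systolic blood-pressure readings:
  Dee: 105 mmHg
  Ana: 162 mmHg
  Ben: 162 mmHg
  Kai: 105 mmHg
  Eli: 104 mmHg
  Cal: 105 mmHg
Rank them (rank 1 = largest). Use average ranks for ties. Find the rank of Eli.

Sorted (descending): 162, 162, 105, 105, 105, 104
The 2 values of 162 occupy positions 1–2 → average rank (1+2)/2 = 1.5.
The 3 values of 105 occupy positions 3–5 → average rank 4.
Eli has value 104 mmHg → rank 6.

6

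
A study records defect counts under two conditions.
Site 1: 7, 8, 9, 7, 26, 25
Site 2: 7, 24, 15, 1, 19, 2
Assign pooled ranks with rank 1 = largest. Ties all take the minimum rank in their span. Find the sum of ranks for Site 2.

43

Sorted (descending): 26, 25, 24, 19, 15, 9, 8, 7, 7, 7, 2, 1
The 3 values of 7 occupy positions 8–10 → each gets rank 8.
Site 2 values → pooled ranks: 7→8, 24→3, 15→5, 1→12, 19→4, 2→11
Rank sum = 8 + 3 + 5 + 12 + 4 + 11 = 43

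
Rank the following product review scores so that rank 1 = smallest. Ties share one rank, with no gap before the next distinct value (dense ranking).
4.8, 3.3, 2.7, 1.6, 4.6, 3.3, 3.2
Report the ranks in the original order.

6, 4, 2, 1, 5, 4, 3

Sorted (ascending): 1.6, 2.7, 3.2, 3.3, 3.3, 4.6, 4.8
The 2 values of 3.3 share dense rank 4.
Remaining distinct values take the next consecutive integers.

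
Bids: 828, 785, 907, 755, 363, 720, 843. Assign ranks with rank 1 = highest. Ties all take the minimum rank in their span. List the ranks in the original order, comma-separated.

3, 4, 1, 5, 7, 6, 2

Sorted (descending): 907, 843, 828, 785, 755, 720, 363
No ties — each value takes its position as its rank.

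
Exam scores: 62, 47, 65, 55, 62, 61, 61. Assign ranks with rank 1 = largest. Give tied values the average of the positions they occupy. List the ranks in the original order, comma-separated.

2.5, 7, 1, 6, 2.5, 4.5, 4.5

Sorted (descending): 65, 62, 62, 61, 61, 55, 47
The 2 values of 62 occupy positions 2–3 → average rank (2+3)/2 = 2.5.
The 2 values of 61 occupy positions 4–5 → average rank (4+5)/2 = 4.5.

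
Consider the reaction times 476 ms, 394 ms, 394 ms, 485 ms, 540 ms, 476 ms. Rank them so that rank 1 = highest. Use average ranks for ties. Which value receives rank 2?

Sorted (descending): 540, 485, 476, 476, 394, 394
The 2 values of 476 occupy positions 3–4 → average rank (3+4)/2 = 3.5.
The 2 values of 394 occupy positions 5–6 → average rank (5+6)/2 = 5.5.
Rank 2 → value 485.

485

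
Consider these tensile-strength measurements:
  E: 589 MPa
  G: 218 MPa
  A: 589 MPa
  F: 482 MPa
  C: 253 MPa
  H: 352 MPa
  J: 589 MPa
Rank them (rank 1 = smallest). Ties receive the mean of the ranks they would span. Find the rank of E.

Sorted (ascending): 218, 253, 352, 482, 589, 589, 589
The 3 values of 589 occupy positions 5–7 → average rank 6.
E has value 589 MPa → rank 6.

6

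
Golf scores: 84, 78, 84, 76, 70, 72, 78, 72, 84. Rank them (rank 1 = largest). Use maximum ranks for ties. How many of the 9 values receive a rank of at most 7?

6

Sorted (descending): 84, 84, 84, 78, 78, 76, 72, 72, 70
The 3 values of 84 occupy positions 1–3 → each gets rank 3.
The 2 values of 78 occupy positions 4–5 → each gets rank 5.
The 2 values of 72 occupy positions 7–8 → each gets rank 8.
Ranks ≤ 7: {3, 3, 3, 5, 5, 6} → 6 values.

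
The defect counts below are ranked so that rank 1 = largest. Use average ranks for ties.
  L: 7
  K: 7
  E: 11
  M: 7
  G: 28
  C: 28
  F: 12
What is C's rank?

1.5

Sorted (descending): 28, 28, 12, 11, 7, 7, 7
The 2 values of 28 occupy positions 1–2 → average rank (1+2)/2 = 1.5.
The 3 values of 7 occupy positions 5–7 → average rank 6.
C has value 28 → rank 1.5.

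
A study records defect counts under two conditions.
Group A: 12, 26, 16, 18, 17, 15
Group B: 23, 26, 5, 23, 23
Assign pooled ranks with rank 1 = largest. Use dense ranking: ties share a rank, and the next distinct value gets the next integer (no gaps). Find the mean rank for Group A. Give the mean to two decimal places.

4.33

Sorted (descending): 26, 26, 23, 23, 23, 18, 17, 16, 15, 12, 5
The 2 values of 26 share dense rank 1.
The 3 values of 23 share dense rank 2.
Remaining distinct values take the next consecutive integers.
Group A values → pooled ranks: 12→7, 26→1, 16→5, 18→3, 17→4, 15→6
Mean rank = (7 + 1 + 5 + 3 + 4 + 6) / 6 = 4.33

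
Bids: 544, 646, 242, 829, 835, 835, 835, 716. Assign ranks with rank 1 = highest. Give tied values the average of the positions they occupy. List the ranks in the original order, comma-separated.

7, 6, 8, 4, 2, 2, 2, 5

Sorted (descending): 835, 835, 835, 829, 716, 646, 544, 242
The 3 values of 835 occupy positions 1–3 → average rank 2.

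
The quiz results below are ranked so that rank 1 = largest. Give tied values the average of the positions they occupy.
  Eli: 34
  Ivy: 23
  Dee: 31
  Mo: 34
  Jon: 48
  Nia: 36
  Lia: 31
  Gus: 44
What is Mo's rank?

4.5

Sorted (descending): 48, 44, 36, 34, 34, 31, 31, 23
The 2 values of 34 occupy positions 4–5 → average rank (4+5)/2 = 4.5.
The 2 values of 31 occupy positions 6–7 → average rank (6+7)/2 = 6.5.
Mo has value 34 → rank 4.5.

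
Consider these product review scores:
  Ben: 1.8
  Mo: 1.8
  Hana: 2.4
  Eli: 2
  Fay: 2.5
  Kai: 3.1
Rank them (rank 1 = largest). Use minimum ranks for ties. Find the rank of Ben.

5

Sorted (descending): 3.1, 2.5, 2.4, 2, 1.8, 1.8
The 2 values of 1.8 occupy positions 5–6 → each gets rank 5.
Ben has value 1.8 → rank 5.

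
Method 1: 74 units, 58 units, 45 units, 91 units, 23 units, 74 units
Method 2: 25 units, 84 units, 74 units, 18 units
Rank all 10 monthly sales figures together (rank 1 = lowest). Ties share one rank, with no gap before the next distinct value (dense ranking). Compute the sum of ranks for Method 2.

Sorted (ascending): 18, 23, 25, 45, 58, 74, 74, 74, 84, 91
The 3 values of 74 share dense rank 6.
Remaining distinct values take the next consecutive integers.
Method 2 values → pooled ranks: 25→3, 84→7, 74→6, 18→1
Rank sum = 3 + 7 + 6 + 1 = 17

17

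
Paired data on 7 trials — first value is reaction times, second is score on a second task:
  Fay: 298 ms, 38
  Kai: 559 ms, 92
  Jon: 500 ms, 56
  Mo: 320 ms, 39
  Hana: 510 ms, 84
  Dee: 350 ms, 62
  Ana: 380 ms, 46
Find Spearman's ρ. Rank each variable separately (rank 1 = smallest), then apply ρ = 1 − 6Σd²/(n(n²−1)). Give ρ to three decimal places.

0.893

Ranks of variable 1: 1, 7, 5, 2, 6, 3, 4
Ranks of variable 2: 1, 7, 4, 2, 6, 5, 3
d = r₁ − r₂: 0, 0, 1, 0, 0, -2, 1
d²: 0, 0, 1, 0, 0, 4, 1; Σd² = 6
ρ = 1 − 6·6/(7·48) = 1 − 36/336 = 0.893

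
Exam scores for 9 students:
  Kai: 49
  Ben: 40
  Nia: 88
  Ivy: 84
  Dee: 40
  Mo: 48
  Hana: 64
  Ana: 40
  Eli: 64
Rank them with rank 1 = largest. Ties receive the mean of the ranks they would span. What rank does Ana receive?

8

Sorted (descending): 88, 84, 64, 64, 49, 48, 40, 40, 40
The 2 values of 64 occupy positions 3–4 → average rank (3+4)/2 = 3.5.
The 3 values of 40 occupy positions 7–9 → average rank 8.
Ana has value 40 → rank 8.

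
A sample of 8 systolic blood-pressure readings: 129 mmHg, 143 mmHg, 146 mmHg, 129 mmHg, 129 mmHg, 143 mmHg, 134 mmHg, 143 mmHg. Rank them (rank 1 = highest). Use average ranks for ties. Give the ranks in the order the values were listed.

7, 3, 1, 7, 7, 3, 5, 3

Sorted (descending): 146, 143, 143, 143, 134, 129, 129, 129
The 3 values of 143 occupy positions 2–4 → average rank 3.
The 3 values of 129 occupy positions 6–8 → average rank 7.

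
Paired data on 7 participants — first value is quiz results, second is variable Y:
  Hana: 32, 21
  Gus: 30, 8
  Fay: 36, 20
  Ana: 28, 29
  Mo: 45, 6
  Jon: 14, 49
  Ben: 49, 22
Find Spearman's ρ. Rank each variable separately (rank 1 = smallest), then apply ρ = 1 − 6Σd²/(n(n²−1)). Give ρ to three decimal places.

Ranks of variable 1: 4, 3, 5, 2, 6, 1, 7
Ranks of variable 2: 4, 2, 3, 6, 1, 7, 5
d = r₁ − r₂: 0, 1, 2, -4, 5, -6, 2
d²: 0, 1, 4, 16, 25, 36, 4; Σd² = 86
ρ = 1 − 6·86/(7·48) = 1 − 516/336 = -0.536

-0.536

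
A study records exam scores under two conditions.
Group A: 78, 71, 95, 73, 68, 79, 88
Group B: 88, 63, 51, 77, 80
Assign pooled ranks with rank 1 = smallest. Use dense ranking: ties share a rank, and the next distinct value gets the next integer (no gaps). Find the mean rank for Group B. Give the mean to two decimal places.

Sorted (ascending): 51, 63, 68, 71, 73, 77, 78, 79, 80, 88, 88, 95
The 2 values of 88 share dense rank 10.
Remaining distinct values take the next consecutive integers.
Group B values → pooled ranks: 88→10, 63→2, 51→1, 77→6, 80→9
Mean rank = (10 + 2 + 1 + 6 + 9) / 5 = 5.60

5.60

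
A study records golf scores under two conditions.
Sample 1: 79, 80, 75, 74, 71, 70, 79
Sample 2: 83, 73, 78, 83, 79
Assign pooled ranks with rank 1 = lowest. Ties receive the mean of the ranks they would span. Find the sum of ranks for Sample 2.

Sorted (ascending): 70, 71, 73, 74, 75, 78, 79, 79, 79, 80, 83, 83
The 3 values of 79 occupy positions 7–9 → average rank 8.
The 2 values of 83 occupy positions 11–12 → average rank (11+12)/2 = 11.5.
Sample 2 values → pooled ranks: 83→11.5, 73→3, 78→6, 83→11.5, 79→8
Rank sum = 11.5 + 3 + 6 + 11.5 + 8 = 40

40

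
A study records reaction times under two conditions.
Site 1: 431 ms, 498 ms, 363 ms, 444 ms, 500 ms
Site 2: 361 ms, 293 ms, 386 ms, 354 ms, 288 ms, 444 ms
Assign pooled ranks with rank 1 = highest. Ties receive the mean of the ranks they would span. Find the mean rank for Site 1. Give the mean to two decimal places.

Sorted (descending): 500, 498, 444, 444, 431, 386, 363, 361, 354, 293, 288
The 2 values of 444 occupy positions 3–4 → average rank (3+4)/2 = 3.5.
Site 1 values → pooled ranks: 431→5, 498→2, 363→7, 444→3.5, 500→1
Mean rank = (5 + 2 + 7 + 3.5 + 1) / 5 = 3.70

3.70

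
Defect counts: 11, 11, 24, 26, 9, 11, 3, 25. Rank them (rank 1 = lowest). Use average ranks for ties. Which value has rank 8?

Sorted (ascending): 3, 9, 11, 11, 11, 24, 25, 26
The 3 values of 11 occupy positions 3–5 → average rank 4.
Rank 8 → value 26.

26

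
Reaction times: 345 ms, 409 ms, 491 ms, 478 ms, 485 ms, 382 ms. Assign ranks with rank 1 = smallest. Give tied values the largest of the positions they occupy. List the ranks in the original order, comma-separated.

Sorted (ascending): 345, 382, 409, 478, 485, 491
No ties — each value takes its position as its rank.

1, 3, 6, 4, 5, 2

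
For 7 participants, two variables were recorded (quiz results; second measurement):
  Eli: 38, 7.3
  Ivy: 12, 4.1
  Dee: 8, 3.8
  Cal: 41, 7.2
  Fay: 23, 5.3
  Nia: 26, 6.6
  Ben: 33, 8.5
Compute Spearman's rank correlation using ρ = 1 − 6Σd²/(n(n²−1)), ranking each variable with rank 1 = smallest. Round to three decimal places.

0.857

Ranks of variable 1: 6, 2, 1, 7, 3, 4, 5
Ranks of variable 2: 6, 2, 1, 5, 3, 4, 7
d = r₁ − r₂: 0, 0, 0, 2, 0, 0, -2
d²: 0, 0, 0, 4, 0, 0, 4; Σd² = 8
ρ = 1 − 6·8/(7·48) = 1 − 48/336 = 0.857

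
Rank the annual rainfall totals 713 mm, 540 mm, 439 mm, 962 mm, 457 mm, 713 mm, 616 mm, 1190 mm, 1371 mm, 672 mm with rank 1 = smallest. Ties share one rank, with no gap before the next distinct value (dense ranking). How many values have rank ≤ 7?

8

Sorted (ascending): 439, 457, 540, 616, 672, 713, 713, 962, 1190, 1371
The 2 values of 713 share dense rank 6.
Remaining distinct values take the next consecutive integers.
Ranks ≤ 7: {1, 2, 3, 4, 5, 6, 6, 7} → 8 values.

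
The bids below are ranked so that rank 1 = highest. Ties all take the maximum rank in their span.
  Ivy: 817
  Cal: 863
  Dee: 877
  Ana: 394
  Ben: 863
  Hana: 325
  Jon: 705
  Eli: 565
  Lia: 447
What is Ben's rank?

3

Sorted (descending): 877, 863, 863, 817, 705, 565, 447, 394, 325
The 2 values of 863 occupy positions 2–3 → each gets rank 3.
Ben has value 863 → rank 3.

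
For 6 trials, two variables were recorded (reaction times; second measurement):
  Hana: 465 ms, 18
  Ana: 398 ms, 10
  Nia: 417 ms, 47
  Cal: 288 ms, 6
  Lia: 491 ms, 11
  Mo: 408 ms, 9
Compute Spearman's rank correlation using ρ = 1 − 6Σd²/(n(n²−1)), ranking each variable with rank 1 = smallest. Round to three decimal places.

Ranks of variable 1: 5, 2, 4, 1, 6, 3
Ranks of variable 2: 5, 3, 6, 1, 4, 2
d = r₁ − r₂: 0, -1, -2, 0, 2, 1
d²: 0, 1, 4, 0, 4, 1; Σd² = 10
ρ = 1 − 6·10/(6·35) = 1 − 60/210 = 0.714

0.714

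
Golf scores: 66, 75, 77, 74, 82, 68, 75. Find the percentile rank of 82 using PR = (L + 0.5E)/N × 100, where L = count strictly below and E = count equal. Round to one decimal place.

N = 7.
Strictly below 82: 6. Equal to 82: 1.
PR = (6 + 0.5·1)/7 × 100 = 92.9

92.9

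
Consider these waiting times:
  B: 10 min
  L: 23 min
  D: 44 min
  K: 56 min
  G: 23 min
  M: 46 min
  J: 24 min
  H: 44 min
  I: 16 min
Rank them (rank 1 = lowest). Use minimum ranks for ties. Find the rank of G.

3

Sorted (ascending): 10, 16, 23, 23, 24, 44, 44, 46, 56
The 2 values of 23 occupy positions 3–4 → each gets rank 3.
The 2 values of 44 occupy positions 6–7 → each gets rank 6.
G has value 23 min → rank 3.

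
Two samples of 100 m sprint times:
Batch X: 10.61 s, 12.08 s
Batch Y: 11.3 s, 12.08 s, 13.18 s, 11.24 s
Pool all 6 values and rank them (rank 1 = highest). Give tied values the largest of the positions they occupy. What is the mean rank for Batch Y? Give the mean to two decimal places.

3.25

Sorted (descending): 13.18, 12.08, 12.08, 11.3, 11.24, 10.61
The 2 values of 12.08 occupy positions 2–3 → each gets rank 3.
Batch Y values → pooled ranks: 11.3→4, 12.08→3, 13.18→1, 11.24→5
Mean rank = (4 + 3 + 1 + 5) / 4 = 3.25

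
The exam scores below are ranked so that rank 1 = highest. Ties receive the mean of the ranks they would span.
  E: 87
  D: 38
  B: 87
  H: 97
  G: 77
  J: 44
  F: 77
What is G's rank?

Sorted (descending): 97, 87, 87, 77, 77, 44, 38
The 2 values of 87 occupy positions 2–3 → average rank (2+3)/2 = 2.5.
The 2 values of 77 occupy positions 4–5 → average rank (4+5)/2 = 4.5.
G has value 77 → rank 4.5.

4.5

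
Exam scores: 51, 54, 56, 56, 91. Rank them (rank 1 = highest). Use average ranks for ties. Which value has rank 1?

91

Sorted (descending): 91, 56, 56, 54, 51
The 2 values of 56 occupy positions 2–3 → average rank (2+3)/2 = 2.5.
Rank 1 → value 91.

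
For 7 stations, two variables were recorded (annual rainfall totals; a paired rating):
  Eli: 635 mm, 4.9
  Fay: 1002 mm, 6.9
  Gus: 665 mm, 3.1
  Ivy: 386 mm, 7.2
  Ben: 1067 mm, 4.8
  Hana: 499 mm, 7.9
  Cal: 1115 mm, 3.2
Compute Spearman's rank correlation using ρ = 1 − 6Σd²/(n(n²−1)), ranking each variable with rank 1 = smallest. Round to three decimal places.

Ranks of variable 1: 3, 5, 4, 1, 6, 2, 7
Ranks of variable 2: 4, 5, 1, 6, 3, 7, 2
d = r₁ − r₂: -1, 0, 3, -5, 3, -5, 5
d²: 1, 0, 9, 25, 9, 25, 25; Σd² = 94
ρ = 1 − 6·94/(7·48) = 1 − 564/336 = -0.679

-0.679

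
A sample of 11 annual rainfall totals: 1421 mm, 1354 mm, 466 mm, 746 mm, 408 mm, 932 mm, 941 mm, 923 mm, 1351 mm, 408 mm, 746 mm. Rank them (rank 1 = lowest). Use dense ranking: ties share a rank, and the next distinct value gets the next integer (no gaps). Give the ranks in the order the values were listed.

Sorted (ascending): 408, 408, 466, 746, 746, 923, 932, 941, 1351, 1354, 1421
The 2 values of 408 share dense rank 1.
The 2 values of 746 share dense rank 3.
Remaining distinct values take the next consecutive integers.

9, 8, 2, 3, 1, 5, 6, 4, 7, 1, 3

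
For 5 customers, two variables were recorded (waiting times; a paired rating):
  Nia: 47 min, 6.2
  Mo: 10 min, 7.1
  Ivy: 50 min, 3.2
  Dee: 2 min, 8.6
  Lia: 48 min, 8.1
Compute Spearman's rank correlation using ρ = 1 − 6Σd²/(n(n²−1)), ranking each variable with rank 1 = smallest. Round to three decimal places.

-0.700

Ranks of variable 1: 3, 2, 5, 1, 4
Ranks of variable 2: 2, 3, 1, 5, 4
d = r₁ − r₂: 1, -1, 4, -4, 0
d²: 1, 1, 16, 16, 0; Σd² = 34
ρ = 1 − 6·34/(5·24) = 1 − 204/120 = -0.700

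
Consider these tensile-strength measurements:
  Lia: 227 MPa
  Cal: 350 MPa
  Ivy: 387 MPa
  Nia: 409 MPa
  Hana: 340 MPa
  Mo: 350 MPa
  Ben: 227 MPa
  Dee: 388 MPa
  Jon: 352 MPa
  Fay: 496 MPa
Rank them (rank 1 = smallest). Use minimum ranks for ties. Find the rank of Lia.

Sorted (ascending): 227, 227, 340, 350, 350, 352, 387, 388, 409, 496
The 2 values of 227 occupy positions 1–2 → each gets rank 1.
The 2 values of 350 occupy positions 4–5 → each gets rank 4.
Lia has value 227 MPa → rank 1.

1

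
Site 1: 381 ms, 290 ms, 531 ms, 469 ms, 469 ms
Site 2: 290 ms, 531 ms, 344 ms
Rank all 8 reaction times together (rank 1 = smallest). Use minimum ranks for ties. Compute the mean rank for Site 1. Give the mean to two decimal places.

Sorted (ascending): 290, 290, 344, 381, 469, 469, 531, 531
The 2 values of 290 occupy positions 1–2 → each gets rank 1.
The 2 values of 469 occupy positions 5–6 → each gets rank 5.
The 2 values of 531 occupy positions 7–8 → each gets rank 7.
Site 1 values → pooled ranks: 381→4, 290→1, 531→7, 469→5, 469→5
Mean rank = (4 + 1 + 7 + 5 + 5) / 5 = 4.40

4.40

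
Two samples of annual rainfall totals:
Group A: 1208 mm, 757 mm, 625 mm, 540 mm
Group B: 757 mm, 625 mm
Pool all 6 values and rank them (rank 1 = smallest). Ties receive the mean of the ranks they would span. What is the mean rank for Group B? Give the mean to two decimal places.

Sorted (ascending): 540, 625, 625, 757, 757, 1208
The 2 values of 625 occupy positions 2–3 → average rank (2+3)/2 = 2.5.
The 2 values of 757 occupy positions 4–5 → average rank (4+5)/2 = 4.5.
Group B values → pooled ranks: 757→4.5, 625→2.5
Mean rank = (4.5 + 2.5) / 2 = 3.50

3.50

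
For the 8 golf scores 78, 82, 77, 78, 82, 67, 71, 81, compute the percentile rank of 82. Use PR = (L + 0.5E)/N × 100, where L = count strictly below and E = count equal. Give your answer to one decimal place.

N = 8.
Strictly below 82: 6. Equal to 82: 2.
PR = (6 + 0.5·2)/8 × 100 = 87.5

87.5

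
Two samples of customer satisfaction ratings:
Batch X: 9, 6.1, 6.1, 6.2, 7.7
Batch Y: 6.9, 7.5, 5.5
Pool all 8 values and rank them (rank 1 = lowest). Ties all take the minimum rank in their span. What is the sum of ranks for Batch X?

23

Sorted (ascending): 5.5, 6.1, 6.1, 6.2, 6.9, 7.5, 7.7, 9
The 2 values of 6.1 occupy positions 2–3 → each gets rank 2.
Batch X values → pooled ranks: 9→8, 6.1→2, 6.1→2, 6.2→4, 7.7→7
Rank sum = 8 + 2 + 2 + 4 + 7 = 23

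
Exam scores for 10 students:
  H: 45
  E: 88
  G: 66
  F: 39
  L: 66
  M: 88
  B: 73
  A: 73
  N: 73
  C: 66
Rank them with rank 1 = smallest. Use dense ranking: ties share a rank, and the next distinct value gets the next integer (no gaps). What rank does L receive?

Sorted (ascending): 39, 45, 66, 66, 66, 73, 73, 73, 88, 88
The 3 values of 66 share dense rank 3.
The 3 values of 73 share dense rank 4.
The 2 values of 88 share dense rank 5.
Remaining distinct values take the next consecutive integers.
L has value 66 → rank 3.

3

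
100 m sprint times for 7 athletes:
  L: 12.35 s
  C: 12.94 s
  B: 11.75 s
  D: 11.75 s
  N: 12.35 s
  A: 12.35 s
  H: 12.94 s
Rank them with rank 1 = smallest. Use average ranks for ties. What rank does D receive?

Sorted (ascending): 11.75, 11.75, 12.35, 12.35, 12.35, 12.94, 12.94
The 2 values of 11.75 occupy positions 1–2 → average rank (1+2)/2 = 1.5.
The 3 values of 12.35 occupy positions 3–5 → average rank 4.
The 2 values of 12.94 occupy positions 6–7 → average rank (6+7)/2 = 6.5.
D has value 11.75 s → rank 1.5.

1.5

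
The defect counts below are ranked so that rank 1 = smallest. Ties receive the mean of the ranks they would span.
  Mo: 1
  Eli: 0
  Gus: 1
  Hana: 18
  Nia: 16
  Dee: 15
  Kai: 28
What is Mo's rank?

Sorted (ascending): 0, 1, 1, 15, 16, 18, 28
The 2 values of 1 occupy positions 2–3 → average rank (2+3)/2 = 2.5.
Mo has value 1 → rank 2.5.

2.5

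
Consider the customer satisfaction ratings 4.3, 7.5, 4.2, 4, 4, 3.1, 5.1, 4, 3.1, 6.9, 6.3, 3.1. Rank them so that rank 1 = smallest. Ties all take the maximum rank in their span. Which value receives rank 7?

4.2

Sorted (ascending): 3.1, 3.1, 3.1, 4, 4, 4, 4.2, 4.3, 5.1, 6.3, 6.9, 7.5
The 3 values of 3.1 occupy positions 1–3 → each gets rank 3.
The 3 values of 4 occupy positions 4–6 → each gets rank 6.
Rank 7 → value 4.2.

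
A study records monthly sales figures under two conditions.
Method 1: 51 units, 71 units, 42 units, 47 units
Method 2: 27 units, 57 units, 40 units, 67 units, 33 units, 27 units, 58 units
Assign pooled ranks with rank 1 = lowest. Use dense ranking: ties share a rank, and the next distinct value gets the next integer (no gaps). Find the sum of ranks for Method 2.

31

Sorted (ascending): 27, 27, 33, 40, 42, 47, 51, 57, 58, 67, 71
The 2 values of 27 share dense rank 1.
Remaining distinct values take the next consecutive integers.
Method 2 values → pooled ranks: 27→1, 57→7, 40→3, 67→9, 33→2, 27→1, 58→8
Rank sum = 1 + 7 + 3 + 9 + 2 + 1 + 8 = 31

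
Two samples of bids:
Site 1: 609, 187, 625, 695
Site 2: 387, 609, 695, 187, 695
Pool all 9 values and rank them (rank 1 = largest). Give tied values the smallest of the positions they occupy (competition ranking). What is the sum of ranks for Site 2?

22

Sorted (descending): 695, 695, 695, 625, 609, 609, 387, 187, 187
The 3 values of 695 occupy positions 1–3 → each gets rank 1.
The 2 values of 609 occupy positions 5–6 → each gets rank 5.
The 2 values of 187 occupy positions 8–9 → each gets rank 8.
Site 2 values → pooled ranks: 387→7, 609→5, 695→1, 187→8, 695→1
Rank sum = 7 + 5 + 1 + 8 + 1 = 22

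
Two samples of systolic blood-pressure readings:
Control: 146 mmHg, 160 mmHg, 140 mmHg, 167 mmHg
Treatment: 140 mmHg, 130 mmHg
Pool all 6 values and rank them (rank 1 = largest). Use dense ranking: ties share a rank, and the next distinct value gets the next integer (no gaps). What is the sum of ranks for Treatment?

9

Sorted (descending): 167, 160, 146, 140, 140, 130
The 2 values of 140 share dense rank 4.
Remaining distinct values take the next consecutive integers.
Treatment values → pooled ranks: 140→4, 130→5
Rank sum = 4 + 5 = 9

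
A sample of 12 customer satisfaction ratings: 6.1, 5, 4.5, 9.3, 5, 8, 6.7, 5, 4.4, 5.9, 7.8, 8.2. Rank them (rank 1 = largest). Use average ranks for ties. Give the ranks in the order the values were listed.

6, 9, 11, 1, 9, 3, 5, 9, 12, 7, 4, 2

Sorted (descending): 9.3, 8.2, 8, 7.8, 6.7, 6.1, 5.9, 5, 5, 5, 4.5, 4.4
The 3 values of 5 occupy positions 8–10 → average rank 9.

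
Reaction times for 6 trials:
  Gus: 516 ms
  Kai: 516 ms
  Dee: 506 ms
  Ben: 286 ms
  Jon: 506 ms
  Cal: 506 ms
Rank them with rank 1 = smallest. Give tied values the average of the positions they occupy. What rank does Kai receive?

Sorted (ascending): 286, 506, 506, 506, 516, 516
The 3 values of 506 occupy positions 2–4 → average rank 3.
The 2 values of 516 occupy positions 5–6 → average rank (5+6)/2 = 5.5.
Kai has value 516 ms → rank 5.5.

5.5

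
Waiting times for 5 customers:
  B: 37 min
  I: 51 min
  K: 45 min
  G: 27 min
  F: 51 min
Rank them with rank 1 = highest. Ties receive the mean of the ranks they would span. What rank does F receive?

Sorted (descending): 51, 51, 45, 37, 27
The 2 values of 51 occupy positions 1–2 → average rank (1+2)/2 = 1.5.
F has value 51 min → rank 1.5.

1.5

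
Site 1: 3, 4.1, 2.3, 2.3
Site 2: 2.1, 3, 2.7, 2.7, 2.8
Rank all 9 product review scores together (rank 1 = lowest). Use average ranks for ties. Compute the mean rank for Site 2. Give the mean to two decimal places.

4.70

Sorted (ascending): 2.1, 2.3, 2.3, 2.7, 2.7, 2.8, 3, 3, 4.1
The 2 values of 2.3 occupy positions 2–3 → average rank (2+3)/2 = 2.5.
The 2 values of 2.7 occupy positions 4–5 → average rank (4+5)/2 = 4.5.
The 2 values of 3 occupy positions 7–8 → average rank (7+8)/2 = 7.5.
Site 2 values → pooled ranks: 2.1→1, 3→7.5, 2.7→4.5, 2.7→4.5, 2.8→6
Mean rank = (1 + 7.5 + 4.5 + 4.5 + 6) / 5 = 4.70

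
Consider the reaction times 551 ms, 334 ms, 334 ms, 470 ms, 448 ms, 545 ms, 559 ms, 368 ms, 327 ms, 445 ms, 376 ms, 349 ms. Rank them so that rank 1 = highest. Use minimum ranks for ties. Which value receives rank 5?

Sorted (descending): 559, 551, 545, 470, 448, 445, 376, 368, 349, 334, 334, 327
The 2 values of 334 occupy positions 10–11 → each gets rank 10.
Rank 5 → value 448.

448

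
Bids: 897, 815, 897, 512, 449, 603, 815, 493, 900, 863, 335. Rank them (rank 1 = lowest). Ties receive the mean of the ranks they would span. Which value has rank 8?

863

Sorted (ascending): 335, 449, 493, 512, 603, 815, 815, 863, 897, 897, 900
The 2 values of 815 occupy positions 6–7 → average rank (6+7)/2 = 6.5.
The 2 values of 897 occupy positions 9–10 → average rank (9+10)/2 = 9.5.
Rank 8 → value 863.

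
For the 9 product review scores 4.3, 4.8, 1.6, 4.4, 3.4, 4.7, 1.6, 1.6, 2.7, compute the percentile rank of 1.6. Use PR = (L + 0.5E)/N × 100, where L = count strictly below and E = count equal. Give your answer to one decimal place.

16.7

N = 9.
Strictly below 1.6: 0. Equal to 1.6: 3.
PR = (0 + 0.5·3)/9 × 100 = 16.7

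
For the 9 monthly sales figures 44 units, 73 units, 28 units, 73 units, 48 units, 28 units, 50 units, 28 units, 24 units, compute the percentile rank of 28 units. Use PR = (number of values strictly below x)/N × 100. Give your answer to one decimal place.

N = 9.
Strictly below 28: 1. Equal to 28: 3.
PR = 1/9 × 100 = 11.1

11.1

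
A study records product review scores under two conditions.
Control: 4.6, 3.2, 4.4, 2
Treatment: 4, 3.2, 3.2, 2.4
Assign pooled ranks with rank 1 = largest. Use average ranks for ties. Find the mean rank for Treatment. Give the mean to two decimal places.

5.00

Sorted (descending): 4.6, 4.4, 4, 3.2, 3.2, 3.2, 2.4, 2
The 3 values of 3.2 occupy positions 4–6 → average rank 5.
Treatment values → pooled ranks: 4→3, 3.2→5, 3.2→5, 2.4→7
Mean rank = (3 + 5 + 5 + 7) / 4 = 5.00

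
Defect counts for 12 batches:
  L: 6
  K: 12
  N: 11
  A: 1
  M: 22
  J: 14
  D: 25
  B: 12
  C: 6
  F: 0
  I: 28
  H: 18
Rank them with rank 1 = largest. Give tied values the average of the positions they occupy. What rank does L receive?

9.5

Sorted (descending): 28, 25, 22, 18, 14, 12, 12, 11, 6, 6, 1, 0
The 2 values of 12 occupy positions 6–7 → average rank (6+7)/2 = 6.5.
The 2 values of 6 occupy positions 9–10 → average rank (9+10)/2 = 9.5.
L has value 6 → rank 9.5.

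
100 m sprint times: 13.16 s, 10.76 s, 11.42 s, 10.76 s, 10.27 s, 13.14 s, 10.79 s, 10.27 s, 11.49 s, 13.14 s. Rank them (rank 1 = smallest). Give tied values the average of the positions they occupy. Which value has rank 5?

10.79

Sorted (ascending): 10.27, 10.27, 10.76, 10.76, 10.79, 11.42, 11.49, 13.14, 13.14, 13.16
The 2 values of 10.27 occupy positions 1–2 → average rank (1+2)/2 = 1.5.
The 2 values of 10.76 occupy positions 3–4 → average rank (3+4)/2 = 3.5.
The 2 values of 13.14 occupy positions 8–9 → average rank (8+9)/2 = 8.5.
Rank 5 → value 10.79.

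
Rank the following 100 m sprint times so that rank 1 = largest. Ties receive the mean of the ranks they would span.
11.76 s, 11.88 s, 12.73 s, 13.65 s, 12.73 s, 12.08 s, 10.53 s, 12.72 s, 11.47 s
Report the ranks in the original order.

Sorted (descending): 13.65, 12.73, 12.73, 12.72, 12.08, 11.88, 11.76, 11.47, 10.53
The 2 values of 12.73 occupy positions 2–3 → average rank (2+3)/2 = 2.5.

7, 6, 2.5, 1, 2.5, 5, 9, 4, 8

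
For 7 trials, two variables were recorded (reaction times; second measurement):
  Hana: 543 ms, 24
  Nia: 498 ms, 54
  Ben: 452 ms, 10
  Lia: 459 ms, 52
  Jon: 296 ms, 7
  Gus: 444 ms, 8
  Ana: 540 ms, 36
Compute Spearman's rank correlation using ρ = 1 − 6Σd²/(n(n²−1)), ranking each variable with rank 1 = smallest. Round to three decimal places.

0.679

Ranks of variable 1: 7, 5, 3, 4, 1, 2, 6
Ranks of variable 2: 4, 7, 3, 6, 1, 2, 5
d = r₁ − r₂: 3, -2, 0, -2, 0, 0, 1
d²: 9, 4, 0, 4, 0, 0, 1; Σd² = 18
ρ = 1 − 6·18/(7·48) = 1 − 108/336 = 0.679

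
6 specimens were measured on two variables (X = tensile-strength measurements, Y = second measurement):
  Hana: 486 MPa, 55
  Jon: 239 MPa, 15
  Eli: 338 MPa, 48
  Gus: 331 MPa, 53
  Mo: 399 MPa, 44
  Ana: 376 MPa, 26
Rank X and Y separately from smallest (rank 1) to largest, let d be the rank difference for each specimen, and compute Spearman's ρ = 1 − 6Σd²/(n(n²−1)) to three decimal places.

Ranks of variable 1: 6, 1, 3, 2, 5, 4
Ranks of variable 2: 6, 1, 4, 5, 3, 2
d = r₁ − r₂: 0, 0, -1, -3, 2, 2
d²: 0, 0, 1, 9, 4, 4; Σd² = 18
ρ = 1 − 6·18/(6·35) = 1 − 108/210 = 0.486

0.486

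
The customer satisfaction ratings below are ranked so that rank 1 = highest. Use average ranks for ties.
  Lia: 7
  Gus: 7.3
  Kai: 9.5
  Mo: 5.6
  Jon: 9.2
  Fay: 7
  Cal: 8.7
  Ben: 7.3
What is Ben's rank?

Sorted (descending): 9.5, 9.2, 8.7, 7.3, 7.3, 7, 7, 5.6
The 2 values of 7.3 occupy positions 4–5 → average rank (4+5)/2 = 4.5.
The 2 values of 7 occupy positions 6–7 → average rank (6+7)/2 = 6.5.
Ben has value 7.3 → rank 4.5.

4.5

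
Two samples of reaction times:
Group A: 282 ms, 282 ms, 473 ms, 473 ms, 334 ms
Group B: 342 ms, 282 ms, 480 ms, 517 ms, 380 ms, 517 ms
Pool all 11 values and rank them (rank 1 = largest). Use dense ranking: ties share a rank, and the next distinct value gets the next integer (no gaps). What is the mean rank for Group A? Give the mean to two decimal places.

5.20

Sorted (descending): 517, 517, 480, 473, 473, 380, 342, 334, 282, 282, 282
The 2 values of 517 share dense rank 1.
The 2 values of 473 share dense rank 3.
The 3 values of 282 share dense rank 7.
Remaining distinct values take the next consecutive integers.
Group A values → pooled ranks: 282→7, 282→7, 473→3, 473→3, 334→6
Mean rank = (7 + 7 + 3 + 3 + 6) / 5 = 5.20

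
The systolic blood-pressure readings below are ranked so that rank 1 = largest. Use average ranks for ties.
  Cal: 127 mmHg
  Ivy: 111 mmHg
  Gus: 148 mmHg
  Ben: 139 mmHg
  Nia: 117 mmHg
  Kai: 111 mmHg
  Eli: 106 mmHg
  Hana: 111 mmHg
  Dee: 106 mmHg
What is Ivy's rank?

6

Sorted (descending): 148, 139, 127, 117, 111, 111, 111, 106, 106
The 3 values of 111 occupy positions 5–7 → average rank 6.
The 2 values of 106 occupy positions 8–9 → average rank (8+9)/2 = 8.5.
Ivy has value 111 mmHg → rank 6.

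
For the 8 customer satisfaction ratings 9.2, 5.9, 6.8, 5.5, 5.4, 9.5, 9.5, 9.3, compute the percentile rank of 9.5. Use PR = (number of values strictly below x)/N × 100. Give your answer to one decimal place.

N = 8.
Strictly below 9.5: 6. Equal to 9.5: 2.
PR = 6/8 × 100 = 75.0

75.0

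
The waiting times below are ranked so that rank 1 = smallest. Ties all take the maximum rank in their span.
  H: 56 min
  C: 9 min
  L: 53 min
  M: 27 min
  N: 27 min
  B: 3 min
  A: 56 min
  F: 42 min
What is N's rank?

4

Sorted (ascending): 3, 9, 27, 27, 42, 53, 56, 56
The 2 values of 27 occupy positions 3–4 → each gets rank 4.
The 2 values of 56 occupy positions 7–8 → each gets rank 8.
N has value 27 min → rank 4.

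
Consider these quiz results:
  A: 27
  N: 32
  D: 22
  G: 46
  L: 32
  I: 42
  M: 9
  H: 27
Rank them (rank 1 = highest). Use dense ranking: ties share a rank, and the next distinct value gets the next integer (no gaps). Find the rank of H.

Sorted (descending): 46, 42, 32, 32, 27, 27, 22, 9
The 2 values of 32 share dense rank 3.
The 2 values of 27 share dense rank 4.
Remaining distinct values take the next consecutive integers.
H has value 27 → rank 4.

4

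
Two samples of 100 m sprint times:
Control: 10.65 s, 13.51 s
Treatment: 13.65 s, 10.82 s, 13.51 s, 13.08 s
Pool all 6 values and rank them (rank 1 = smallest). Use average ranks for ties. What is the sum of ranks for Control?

5.5

Sorted (ascending): 10.65, 10.82, 13.08, 13.51, 13.51, 13.65
The 2 values of 13.51 occupy positions 4–5 → average rank (4+5)/2 = 4.5.
Control values → pooled ranks: 10.65→1, 13.51→4.5
Rank sum = 1 + 4.5 = 5.5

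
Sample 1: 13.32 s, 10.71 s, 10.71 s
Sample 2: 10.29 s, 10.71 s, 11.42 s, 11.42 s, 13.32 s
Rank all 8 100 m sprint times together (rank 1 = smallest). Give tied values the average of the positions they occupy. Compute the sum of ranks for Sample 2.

22.5

Sorted (ascending): 10.29, 10.71, 10.71, 10.71, 11.42, 11.42, 13.32, 13.32
The 3 values of 10.71 occupy positions 2–4 → average rank 3.
The 2 values of 11.42 occupy positions 5–6 → average rank (5+6)/2 = 5.5.
The 2 values of 13.32 occupy positions 7–8 → average rank (7+8)/2 = 7.5.
Sample 2 values → pooled ranks: 10.29→1, 10.71→3, 11.42→5.5, 11.42→5.5, 13.32→7.5
Rank sum = 1 + 3 + 5.5 + 5.5 + 7.5 = 22.5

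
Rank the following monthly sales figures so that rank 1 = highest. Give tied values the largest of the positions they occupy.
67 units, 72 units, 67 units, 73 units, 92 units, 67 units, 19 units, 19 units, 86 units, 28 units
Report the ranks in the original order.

7, 4, 7, 3, 1, 7, 10, 10, 2, 8

Sorted (descending): 92, 86, 73, 72, 67, 67, 67, 28, 19, 19
The 3 values of 67 occupy positions 5–7 → each gets rank 7.
The 2 values of 19 occupy positions 9–10 → each gets rank 10.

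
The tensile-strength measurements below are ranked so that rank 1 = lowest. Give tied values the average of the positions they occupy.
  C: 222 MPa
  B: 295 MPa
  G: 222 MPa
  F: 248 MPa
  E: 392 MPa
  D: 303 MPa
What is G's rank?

1.5

Sorted (ascending): 222, 222, 248, 295, 303, 392
The 2 values of 222 occupy positions 1–2 → average rank (1+2)/2 = 1.5.
G has value 222 MPa → rank 1.5.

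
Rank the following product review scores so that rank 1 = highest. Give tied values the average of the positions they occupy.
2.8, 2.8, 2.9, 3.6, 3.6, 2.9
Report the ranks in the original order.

Sorted (descending): 3.6, 3.6, 2.9, 2.9, 2.8, 2.8
The 2 values of 3.6 occupy positions 1–2 → average rank (1+2)/2 = 1.5.
The 2 values of 2.9 occupy positions 3–4 → average rank (3+4)/2 = 3.5.
The 2 values of 2.8 occupy positions 5–6 → average rank (5+6)/2 = 5.5.

5.5, 5.5, 3.5, 1.5, 1.5, 3.5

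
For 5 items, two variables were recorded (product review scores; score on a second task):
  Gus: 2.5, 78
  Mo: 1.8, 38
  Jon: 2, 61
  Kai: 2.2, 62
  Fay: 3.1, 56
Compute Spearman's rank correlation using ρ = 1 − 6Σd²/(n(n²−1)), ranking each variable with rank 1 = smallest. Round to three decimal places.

0.400

Ranks of variable 1: 4, 1, 2, 3, 5
Ranks of variable 2: 5, 1, 3, 4, 2
d = r₁ − r₂: -1, 0, -1, -1, 3
d²: 1, 0, 1, 1, 9; Σd² = 12
ρ = 1 − 6·12/(5·24) = 1 − 72/120 = 0.400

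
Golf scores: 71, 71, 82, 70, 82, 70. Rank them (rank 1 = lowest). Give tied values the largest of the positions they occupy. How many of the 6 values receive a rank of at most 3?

Sorted (ascending): 70, 70, 71, 71, 82, 82
The 2 values of 70 occupy positions 1–2 → each gets rank 2.
The 2 values of 71 occupy positions 3–4 → each gets rank 4.
The 2 values of 82 occupy positions 5–6 → each gets rank 6.
Ranks ≤ 3: {2, 2} → 2 values.

2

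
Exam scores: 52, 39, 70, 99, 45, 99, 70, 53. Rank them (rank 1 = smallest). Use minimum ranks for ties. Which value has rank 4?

53

Sorted (ascending): 39, 45, 52, 53, 70, 70, 99, 99
The 2 values of 70 occupy positions 5–6 → each gets rank 5.
The 2 values of 99 occupy positions 7–8 → each gets rank 7.
Rank 4 → value 53.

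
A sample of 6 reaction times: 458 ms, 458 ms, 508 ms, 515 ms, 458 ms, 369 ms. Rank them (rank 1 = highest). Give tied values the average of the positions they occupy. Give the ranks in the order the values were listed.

Sorted (descending): 515, 508, 458, 458, 458, 369
The 3 values of 458 occupy positions 3–5 → average rank 4.

4, 4, 2, 1, 4, 6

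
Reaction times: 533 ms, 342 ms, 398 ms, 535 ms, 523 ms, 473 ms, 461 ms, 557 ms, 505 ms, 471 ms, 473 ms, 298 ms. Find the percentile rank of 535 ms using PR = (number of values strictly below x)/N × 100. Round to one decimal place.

83.3

N = 12.
Strictly below 535: 10. Equal to 535: 1.
PR = 10/12 × 100 = 83.3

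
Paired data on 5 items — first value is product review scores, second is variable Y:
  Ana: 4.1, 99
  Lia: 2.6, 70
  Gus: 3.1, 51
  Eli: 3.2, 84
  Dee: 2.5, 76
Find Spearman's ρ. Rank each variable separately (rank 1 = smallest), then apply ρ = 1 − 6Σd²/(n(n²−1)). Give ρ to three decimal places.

Ranks of variable 1: 5, 2, 3, 4, 1
Ranks of variable 2: 5, 2, 1, 4, 3
d = r₁ − r₂: 0, 0, 2, 0, -2
d²: 0, 0, 4, 0, 4; Σd² = 8
ρ = 1 − 6·8/(5·24) = 1 − 48/120 = 0.600

0.600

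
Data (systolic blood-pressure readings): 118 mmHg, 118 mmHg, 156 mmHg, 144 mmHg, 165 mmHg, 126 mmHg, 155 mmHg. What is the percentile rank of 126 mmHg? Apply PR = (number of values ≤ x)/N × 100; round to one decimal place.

N = 7.
Strictly below 126: 2. Equal to 126: 1.
PR = 3/7 × 100 = 42.9

42.9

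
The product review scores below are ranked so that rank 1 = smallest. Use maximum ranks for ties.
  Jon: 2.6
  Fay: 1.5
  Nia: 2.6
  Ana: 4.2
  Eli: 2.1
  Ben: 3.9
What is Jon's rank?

Sorted (ascending): 1.5, 2.1, 2.6, 2.6, 3.9, 4.2
The 2 values of 2.6 occupy positions 3–4 → each gets rank 4.
Jon has value 2.6 → rank 4.

4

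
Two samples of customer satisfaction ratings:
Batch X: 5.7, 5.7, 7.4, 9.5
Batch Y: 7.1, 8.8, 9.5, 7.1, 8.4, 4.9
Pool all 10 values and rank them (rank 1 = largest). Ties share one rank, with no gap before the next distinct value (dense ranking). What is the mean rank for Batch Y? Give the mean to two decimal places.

3.83

Sorted (descending): 9.5, 9.5, 8.8, 8.4, 7.4, 7.1, 7.1, 5.7, 5.7, 4.9
The 2 values of 9.5 share dense rank 1.
The 2 values of 7.1 share dense rank 5.
The 2 values of 5.7 share dense rank 6.
Remaining distinct values take the next consecutive integers.
Batch Y values → pooled ranks: 7.1→5, 8.8→2, 9.5→1, 7.1→5, 8.4→3, 4.9→7
Mean rank = (5 + 2 + 1 + 5 + 3 + 7) / 6 = 3.83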